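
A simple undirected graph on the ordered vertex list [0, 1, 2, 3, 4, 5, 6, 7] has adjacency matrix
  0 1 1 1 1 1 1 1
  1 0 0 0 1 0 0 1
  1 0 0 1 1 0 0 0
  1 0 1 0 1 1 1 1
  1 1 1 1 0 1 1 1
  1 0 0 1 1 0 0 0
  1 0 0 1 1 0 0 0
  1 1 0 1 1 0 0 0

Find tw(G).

3

A width-3 tree decomposition is:
Bags: B1 = {0, 3, 4, 7}  B2 = {0, 3, 4, 5}  B3 = {0, 1, 4, 7}  B4 = {0, 3, 4, 6}  B5 = {0, 2, 3, 4}
Tree: B1–B2, B1–B3, B1–B4, B2–B5
The largest bag has 4 vertices, giving width 3; this decomposition certifies tw(G) ≤ 3. Conversely, {0, 1, 4, 7} is a clique of size 4, and the vertices of any clique must share a bag in every tree decomposition; so some bag has ≥ 4 vertices and tw(G) ≥ 3. Therefore the treewidth is 3.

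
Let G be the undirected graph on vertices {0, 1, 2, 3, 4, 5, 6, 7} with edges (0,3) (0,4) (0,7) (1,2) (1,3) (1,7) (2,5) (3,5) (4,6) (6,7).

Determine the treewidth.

2

A width-2 tree decomposition is:
Bags: B1 = {1, 2, 5}  B2 = {1, 3, 5}  B3 = {1, 3, 7}  B4 = {0, 3, 7}  B5 = {0, 6, 7}  B6 = {0, 4, 6}
Tree: B1–B2, B2–B3, B3–B4, B4–B5, B5–B6
Every bag has size at most 3, so the width is 3 − 1 = 2 and tw(G) ≤ 2. For the lower bound, G contains the cycle 2–5–3–1–2, so G is not a forest; only forests have treewidth ≤ 1, hence tw(G) ≥ 2. Combining the bounds, tw(G) = 2.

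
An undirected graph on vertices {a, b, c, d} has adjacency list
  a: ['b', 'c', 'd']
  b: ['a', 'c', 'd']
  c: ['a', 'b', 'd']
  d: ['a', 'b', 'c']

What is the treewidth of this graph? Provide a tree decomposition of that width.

With just one bag of size 4, the width is 4 − 1 = 3, so tw(G) ≤ 3. For the lower bound, the 4 vertices {a, b, c, d} are pairwise adjacent, and any tree decomposition puts a clique entirely inside one bag — forcing width ≥ 3. Hence tw(G) = 3 exactly.

Treewidth 3.
One such decomposition:
Bags: B1 = {a, b, c, d}
Tree: (single bag)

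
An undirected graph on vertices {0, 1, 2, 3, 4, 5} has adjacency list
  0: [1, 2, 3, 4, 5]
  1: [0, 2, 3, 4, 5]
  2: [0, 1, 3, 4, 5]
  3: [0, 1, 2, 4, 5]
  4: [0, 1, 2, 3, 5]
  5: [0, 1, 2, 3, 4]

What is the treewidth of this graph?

A width-5 tree decomposition is:
Bags: B1 = {0, 1, 2, 3, 4, 5}
Tree: (single bag)
With just one bag of size 6, the width is 6 − 1 = 5, so tw(G) ≤ 5. Conversely, {0, 1, 2, 3, 4, 5} is a clique of size 6, and the vertices of any clique must share a bag in every tree decomposition; so some bag has ≥ 6 vertices and tw(G) ≥ 5. Combining the bounds, tw(G) = 5.

5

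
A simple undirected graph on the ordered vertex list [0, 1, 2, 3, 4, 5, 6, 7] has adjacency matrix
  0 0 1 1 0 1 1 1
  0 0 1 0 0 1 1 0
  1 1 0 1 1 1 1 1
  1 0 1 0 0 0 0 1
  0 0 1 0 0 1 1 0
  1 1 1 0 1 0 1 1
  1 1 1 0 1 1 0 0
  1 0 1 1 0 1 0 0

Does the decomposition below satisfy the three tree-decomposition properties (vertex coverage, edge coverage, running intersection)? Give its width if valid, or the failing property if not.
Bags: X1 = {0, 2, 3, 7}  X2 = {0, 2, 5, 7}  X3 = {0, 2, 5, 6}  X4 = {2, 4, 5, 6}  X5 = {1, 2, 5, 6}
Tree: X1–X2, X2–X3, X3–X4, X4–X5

Vertex coverage: the bags together contain {0, 1, 2, 3, 4, 5, 6, 7}, the full vertex set. Edge coverage: each edge of G has both endpoints in at least one bag. Running intersection: for every vertex, the bags containing it form a connected subtree. All three properties hold, so this is a valid tree decomposition of width max|bag| − 1 = 3, and hence tw(G) ≤ 3.

Yes; width 3.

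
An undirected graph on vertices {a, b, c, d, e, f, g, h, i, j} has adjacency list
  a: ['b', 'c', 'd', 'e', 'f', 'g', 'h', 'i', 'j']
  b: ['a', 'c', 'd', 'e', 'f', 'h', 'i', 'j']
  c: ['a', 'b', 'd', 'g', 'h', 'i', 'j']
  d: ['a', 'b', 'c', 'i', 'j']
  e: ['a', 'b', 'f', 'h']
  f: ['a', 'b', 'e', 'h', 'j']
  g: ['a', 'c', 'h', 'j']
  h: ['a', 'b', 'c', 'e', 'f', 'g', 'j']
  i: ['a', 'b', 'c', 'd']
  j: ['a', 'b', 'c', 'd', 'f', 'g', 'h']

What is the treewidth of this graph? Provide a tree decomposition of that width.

Every bag has size at most 5, so the width is 5 − 1 = 4 and tw(G) ≤ 4. For the lower bound, the 5 vertices {a, c, g, h, j} are pairwise adjacent, and any tree decomposition puts a clique entirely inside one bag — forcing width ≥ 4. Hence tw(G) = 4 exactly.

Treewidth 4.
Bags: B1 = {a, b, c, h, j}  B2 = {a, c, g, h, j}  B3 = {a, b, c, d, j}  B4 = {a, b, c, d, i}  B5 = {a, b, f, h, j}  B6 = {a, b, e, f, h}
Tree: B1–B2, B1–B3, B3–B4, B1–B5, B5–B6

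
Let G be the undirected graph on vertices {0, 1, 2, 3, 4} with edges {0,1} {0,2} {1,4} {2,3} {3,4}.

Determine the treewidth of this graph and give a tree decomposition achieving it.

Each bag holds 3 vertices, so the decomposition has width 2, which upper-bounds the treewidth. The edges 4–1–0–2–3–4 form a cycle, so G is not a tree and its treewidth is at least 2. Combining the bounds, tw(G) = 2.

Treewidth 2.
Bags: B1 = {0, 1, 4}  B2 = {0, 2, 4}  B3 = {2, 3, 4}
Tree: B1–B2, B2–B3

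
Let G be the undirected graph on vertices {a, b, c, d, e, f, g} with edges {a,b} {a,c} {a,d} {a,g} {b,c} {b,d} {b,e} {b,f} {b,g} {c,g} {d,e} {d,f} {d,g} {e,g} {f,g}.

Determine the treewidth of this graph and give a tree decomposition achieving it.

Treewidth 3.
One such decomposition:
Bags: B1 = {a, b, d, g}  B2 = {b, d, e, g}  B3 = {b, d, f, g}  B4 = {a, b, c, g}
Tree: B1–B2, B1–B3, B1–B4

Every bag has size at most 4, so the width is 4 − 1 = 3 and tw(G) ≤ 3. Conversely, {b, d, e, g} is a clique of size 4, and the vertices of any clique must share a bag in every tree decomposition; so some bag has ≥ 4 vertices and tw(G) ≥ 3. Therefore the treewidth is 3.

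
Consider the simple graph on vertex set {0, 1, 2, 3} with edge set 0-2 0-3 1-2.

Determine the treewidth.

1

A width-1 tree decomposition is:
Bags: B1 = {1, 2}  B2 = {0, 2}  B3 = {0, 3}
Tree: B1–B2, B2–B3
The largest bag has 2 vertices, giving width 1; this decomposition certifies tw(G) ≤ 1. G has an edge, so its treewidth is at least 1. Therefore the treewidth is 1.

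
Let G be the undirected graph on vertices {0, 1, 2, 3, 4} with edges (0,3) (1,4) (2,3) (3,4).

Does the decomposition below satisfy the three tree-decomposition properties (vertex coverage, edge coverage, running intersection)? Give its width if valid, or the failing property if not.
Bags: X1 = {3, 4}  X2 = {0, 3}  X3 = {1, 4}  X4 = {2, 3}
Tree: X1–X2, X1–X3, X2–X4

Checking the three conditions: (i) the bags cover all of {0, 1, 2, 3, 4}; (ii) for each edge, some bag contains both endpoints; (iii) the bags containing any fixed vertex form a subtree. All hold, so the decomposition is valid with width 2 − 1 = 1.

Yes; width 1.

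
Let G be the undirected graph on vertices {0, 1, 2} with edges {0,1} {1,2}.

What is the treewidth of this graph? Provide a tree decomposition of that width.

Every bag has size at most 2, so the width is 2 − 1 = 1 and tw(G) ≤ 1. Since G has at least one edge (e.g. 1–2), it is not an edgeless graph, so tw(G) ≥ 1. Combining the bounds, tw(G) = 1.

Treewidth 1.
Bags: B1 = {1, 2}  B2 = {0, 1}
Tree: B1–B2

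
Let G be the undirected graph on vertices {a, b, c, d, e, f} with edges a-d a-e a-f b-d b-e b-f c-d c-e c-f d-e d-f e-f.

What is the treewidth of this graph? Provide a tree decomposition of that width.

Treewidth 3.
One such decomposition:
Bags: B1 = {a, d, e, f}  B2 = {c, d, e, f}  B3 = {b, d, e, f}
Tree: B1–B2, B2–B3

Every bag has size at most 4, so the width is 4 − 1 = 3 and tw(G) ≤ 3. Conversely, {c, d, e, f} is a clique of size 4, and the vertices of any clique must share a bag in every tree decomposition; so some bag has ≥ 4 vertices and tw(G) ≥ 3. Hence tw(G) = 3 exactly.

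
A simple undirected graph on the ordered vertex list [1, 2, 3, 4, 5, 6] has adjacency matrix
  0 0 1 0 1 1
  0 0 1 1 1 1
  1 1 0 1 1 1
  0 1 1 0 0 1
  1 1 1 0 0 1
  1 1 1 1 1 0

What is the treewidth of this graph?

A width-3 tree decomposition is:
Bags: B1 = {2, 3, 4, 6}  B2 = {2, 3, 5, 6}  B3 = {1, 3, 5, 6}
Tree: B1–B2, B2–B3
Each bag holds 4 vertices, so the decomposition has width 3, which upper-bounds the treewidth. Conversely, {1, 3, 5, 6} is a clique of size 4, and the vertices of any clique must share a bag in every tree decomposition; so some bag has ≥ 4 vertices and tw(G) ≥ 3. Hence tw(G) = 3 exactly.

3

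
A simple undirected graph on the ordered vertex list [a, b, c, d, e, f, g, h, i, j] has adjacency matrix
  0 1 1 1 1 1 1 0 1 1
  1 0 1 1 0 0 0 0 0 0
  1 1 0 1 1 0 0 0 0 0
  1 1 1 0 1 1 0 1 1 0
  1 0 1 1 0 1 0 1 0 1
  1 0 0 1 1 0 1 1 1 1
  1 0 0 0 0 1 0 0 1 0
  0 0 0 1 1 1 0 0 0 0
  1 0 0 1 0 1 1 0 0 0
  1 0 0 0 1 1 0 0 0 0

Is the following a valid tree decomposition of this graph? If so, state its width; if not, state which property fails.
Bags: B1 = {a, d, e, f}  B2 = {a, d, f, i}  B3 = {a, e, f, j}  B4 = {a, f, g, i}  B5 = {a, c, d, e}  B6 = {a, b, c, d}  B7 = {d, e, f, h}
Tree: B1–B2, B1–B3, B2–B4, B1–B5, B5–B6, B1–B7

Yes; width 3.

Every vertex of G appears in some bag (union = {a, b, c, d, e, f, g, h, i, j}); every edge is covered by a bag; and for each vertex v the set of bags containing v is connected in the bag tree. The decomposition is therefore valid. The largest bag has 4 vertices, so the width is 3.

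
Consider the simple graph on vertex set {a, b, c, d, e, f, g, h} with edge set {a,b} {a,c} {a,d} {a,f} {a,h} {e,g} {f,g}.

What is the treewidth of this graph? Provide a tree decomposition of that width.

Each bag holds 2 vertices, so the decomposition has width 1, which upper-bounds the treewidth. Since G has at least one edge (e.g. a–b), it is not an edgeless graph, so tw(G) ≥ 1. Hence tw(G) = 1 exactly.

Treewidth 1.
Bags: B1 = {a, b}  B2 = {a, f}  B3 = {a, h}  B4 = {f, g}  B5 = {e, g}  B6 = {a, c}  B7 = {a, d}
Tree: B1–B2, B1–B3, B2–B4, B4–B5, B3–B6, B3–B7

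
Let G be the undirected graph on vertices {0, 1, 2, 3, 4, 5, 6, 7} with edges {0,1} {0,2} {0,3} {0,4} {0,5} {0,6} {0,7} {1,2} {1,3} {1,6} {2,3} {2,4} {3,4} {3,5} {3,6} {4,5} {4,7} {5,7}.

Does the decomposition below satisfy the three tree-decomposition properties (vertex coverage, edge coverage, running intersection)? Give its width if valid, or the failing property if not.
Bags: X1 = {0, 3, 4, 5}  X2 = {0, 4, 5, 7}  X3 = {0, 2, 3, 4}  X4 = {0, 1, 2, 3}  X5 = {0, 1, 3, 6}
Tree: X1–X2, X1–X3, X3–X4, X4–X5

Yes; width 3.

Checking the three conditions: (i) the bags cover all of {0, 1, 2, 3, 4, 5, 6, 7}; (ii) for each edge, some bag contains both endpoints; (iii) the bags containing any fixed vertex form a subtree. All hold, so the decomposition is valid with width 4 − 1 = 3.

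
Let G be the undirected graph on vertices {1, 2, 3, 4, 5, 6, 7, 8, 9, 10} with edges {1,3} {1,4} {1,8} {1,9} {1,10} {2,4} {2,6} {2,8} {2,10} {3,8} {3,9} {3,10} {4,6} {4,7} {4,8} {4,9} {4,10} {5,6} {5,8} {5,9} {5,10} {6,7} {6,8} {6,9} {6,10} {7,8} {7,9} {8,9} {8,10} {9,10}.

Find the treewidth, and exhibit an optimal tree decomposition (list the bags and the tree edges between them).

Each bag holds 5 vertices, so the decomposition has width 4, which upper-bounds the treewidth. On the other hand G contains the 5-clique {1, 3, 8, 9, 10}. A clique must lie in a single bag of any decomposition, so no decomposition can have width below 4. The upper and lower bounds meet at 4, so that is the treewidth.

Treewidth 4.
Bags: B1 = {4, 6, 8, 9, 10}  B2 = {1, 4, 8, 9, 10}  B3 = {5, 6, 8, 9, 10}  B4 = {4, 6, 7, 8, 9}  B5 = {1, 3, 8, 9, 10}  B6 = {2, 4, 6, 8, 10}
Tree: B1–B2, B1–B3, B1–B4, B2–B5, B1–B6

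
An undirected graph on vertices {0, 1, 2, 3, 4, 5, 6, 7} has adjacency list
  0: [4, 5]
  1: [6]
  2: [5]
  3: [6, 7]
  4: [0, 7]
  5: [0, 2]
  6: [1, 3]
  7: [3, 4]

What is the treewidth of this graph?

A width-1 tree decomposition is:
Bags: B1 = {1, 6}  B2 = {3, 6}  B3 = {3, 7}  B4 = {4, 7}  B5 = {0, 4}  B6 = {0, 5}  B7 = {2, 5}
Tree: B1–B2, B2–B3, B3–B4, B4–B5, B5–B6, B6–B7
The largest bag has 2 vertices, giving width 1; this decomposition certifies tw(G) ≤ 1. G has an edge, so its treewidth is at least 1. The upper and lower bounds meet at 1, so that is the treewidth.

1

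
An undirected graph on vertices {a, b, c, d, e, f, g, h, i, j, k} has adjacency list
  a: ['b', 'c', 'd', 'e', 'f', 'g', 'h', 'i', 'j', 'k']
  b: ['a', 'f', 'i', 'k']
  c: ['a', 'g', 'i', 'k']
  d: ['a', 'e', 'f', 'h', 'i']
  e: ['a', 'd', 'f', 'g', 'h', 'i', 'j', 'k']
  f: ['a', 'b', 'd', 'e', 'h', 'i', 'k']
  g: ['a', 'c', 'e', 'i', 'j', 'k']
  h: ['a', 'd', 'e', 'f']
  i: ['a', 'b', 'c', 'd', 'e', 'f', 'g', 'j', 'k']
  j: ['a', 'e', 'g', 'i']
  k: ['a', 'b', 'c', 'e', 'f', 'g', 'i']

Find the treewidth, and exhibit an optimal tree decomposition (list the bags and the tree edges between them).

Every bag has size at most 5, so the width is 5 − 1 = 4 and tw(G) ≤ 4. For the lower bound, the 5 vertices {a, d, e, f, h} are pairwise adjacent, and any tree decomposition puts a clique entirely inside one bag — forcing width ≥ 4. The upper and lower bounds meet at 4, so that is the treewidth.

Treewidth 4.
One such decomposition:
Bags: B1 = {a, e, g, i, k}  B2 = {a, e, f, i, k}  B3 = {a, c, g, i, k}  B4 = {a, d, e, f, i}  B5 = {a, e, g, i, j}  B6 = {a, b, f, i, k}  B7 = {a, d, e, f, h}
Tree: B1–B2, B1–B3, B2–B4, B1–B5, B2–B6, B4–B7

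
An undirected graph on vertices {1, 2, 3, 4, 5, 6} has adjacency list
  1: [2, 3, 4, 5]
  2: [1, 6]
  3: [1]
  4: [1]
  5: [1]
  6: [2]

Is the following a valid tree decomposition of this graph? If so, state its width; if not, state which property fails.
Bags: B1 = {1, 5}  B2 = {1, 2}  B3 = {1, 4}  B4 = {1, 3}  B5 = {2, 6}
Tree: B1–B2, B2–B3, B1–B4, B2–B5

Yes; width 1.

Every vertex of G appears in some bag (union = {1, 2, 3, 4, 5, 6}); every edge is covered by a bag; and for each vertex v the set of bags containing v is connected in the bag tree. The decomposition is therefore valid. The largest bag has 2 vertices, so the width is 1.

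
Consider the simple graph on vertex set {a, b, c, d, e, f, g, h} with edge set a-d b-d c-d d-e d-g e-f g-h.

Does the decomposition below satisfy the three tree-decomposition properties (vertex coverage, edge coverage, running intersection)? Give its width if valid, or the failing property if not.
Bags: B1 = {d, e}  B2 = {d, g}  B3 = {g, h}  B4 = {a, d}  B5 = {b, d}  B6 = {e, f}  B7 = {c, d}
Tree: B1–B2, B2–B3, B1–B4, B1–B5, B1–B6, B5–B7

Yes; width 1.

Checking the three conditions: (i) the bags cover all of {a, b, c, d, e, f, g, h}; (ii) for each edge, some bag contains both endpoints; (iii) the bags containing any fixed vertex form a subtree. All hold, so the decomposition is valid with width 2 − 1 = 1.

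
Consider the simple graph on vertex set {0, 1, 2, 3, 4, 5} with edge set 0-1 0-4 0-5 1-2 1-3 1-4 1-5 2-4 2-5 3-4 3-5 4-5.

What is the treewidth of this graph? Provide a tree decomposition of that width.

Every bag has size at most 4, so the width is 4 − 1 = 3 and tw(G) ≤ 3. For the lower bound, the 4 vertices {0, 1, 4, 5} are pairwise adjacent, and any tree decomposition puts a clique entirely inside one bag — forcing width ≥ 3. Hence tw(G) = 3 exactly.

Treewidth 3.
Bags: B1 = {0, 1, 4, 5}  B2 = {1, 3, 4, 5}  B3 = {1, 2, 4, 5}
Tree: B1–B2, B2–B3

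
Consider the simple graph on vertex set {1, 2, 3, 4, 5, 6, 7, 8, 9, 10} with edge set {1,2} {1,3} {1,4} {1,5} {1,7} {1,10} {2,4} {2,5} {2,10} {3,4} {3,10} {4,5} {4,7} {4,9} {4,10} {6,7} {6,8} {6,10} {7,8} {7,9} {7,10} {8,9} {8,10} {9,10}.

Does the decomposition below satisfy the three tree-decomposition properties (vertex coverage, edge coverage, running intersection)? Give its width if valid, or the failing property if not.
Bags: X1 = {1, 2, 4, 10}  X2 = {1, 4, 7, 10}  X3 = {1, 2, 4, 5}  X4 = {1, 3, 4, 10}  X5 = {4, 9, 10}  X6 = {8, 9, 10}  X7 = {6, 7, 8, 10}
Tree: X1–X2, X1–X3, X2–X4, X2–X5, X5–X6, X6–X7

A tree decomposition must satisfy three properties: every vertex lies in some bag; for every edge, both endpoints lie together in some bag; and for every vertex, the bags containing it form a connected subtree. Here edge (7,9) lies in no bag, so the decomposition is invalid.

No — edge (7,9) lies in no bag.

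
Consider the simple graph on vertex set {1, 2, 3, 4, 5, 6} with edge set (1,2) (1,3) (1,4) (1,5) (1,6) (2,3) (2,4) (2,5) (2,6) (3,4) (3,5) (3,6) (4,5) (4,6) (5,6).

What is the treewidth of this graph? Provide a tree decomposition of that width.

Treewidth 5.
Bags: B1 = {1, 2, 3, 4, 5, 6}
Tree: (single bag)

A single bag containing all 6 vertices is trivially a valid decomposition of width 5. For the lower bound, the 6 vertices {1, 2, 3, 4, 5, 6} are pairwise adjacent, and any tree decomposition puts a clique entirely inside one bag — forcing width ≥ 5. Therefore the treewidth is 5.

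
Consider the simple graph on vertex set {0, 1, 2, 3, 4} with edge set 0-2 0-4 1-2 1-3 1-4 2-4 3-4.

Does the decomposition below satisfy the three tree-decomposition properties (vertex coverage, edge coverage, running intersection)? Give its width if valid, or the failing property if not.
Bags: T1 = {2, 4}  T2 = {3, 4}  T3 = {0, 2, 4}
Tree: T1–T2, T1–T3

A tree decomposition must satisfy three properties: every vertex lies in some bag; for every edge, both endpoints lie together in some bag; and for every vertex, the bags containing it form a connected subtree. Here vertex 1 appears in no bag, so the decomposition is invalid.

No — vertex 1 appears in no bag.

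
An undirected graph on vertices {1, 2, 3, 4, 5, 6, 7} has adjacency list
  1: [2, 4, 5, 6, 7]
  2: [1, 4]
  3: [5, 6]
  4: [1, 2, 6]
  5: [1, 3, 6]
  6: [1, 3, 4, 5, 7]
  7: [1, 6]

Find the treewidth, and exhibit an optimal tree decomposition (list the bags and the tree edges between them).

The largest bag has 3 vertices, giving width 2; this decomposition certifies tw(G) ≤ 2. For the lower bound, the 3 vertices {1, 2, 4} are pairwise adjacent, and any tree decomposition puts a clique entirely inside one bag — forcing width ≥ 2. Hence tw(G) = 2 exactly.

Treewidth 2.
Bags: B1 = {1, 2, 4}  B2 = {1, 4, 6}  B3 = {1, 5, 6}  B4 = {1, 6, 7}  B5 = {3, 5, 6}
Tree: B1–B2, B2–B3, B2–B4, B3–B5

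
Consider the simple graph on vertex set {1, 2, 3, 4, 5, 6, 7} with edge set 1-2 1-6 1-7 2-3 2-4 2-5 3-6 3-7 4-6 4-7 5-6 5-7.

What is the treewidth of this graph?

3

A width-3 tree decomposition is:
Bags: B1 = {2, 4, 6, 7}  B2 = {2, 5, 6, 7}  B3 = {1, 2, 6, 7}  B4 = {2, 3, 6, 7}
Tree: B1–B2, B2–B3, B3–B4
Each bag holds 4 vertices, so the decomposition has width 3, which upper-bounds the treewidth. For the lower bound: the 4 vertex sets {2,4}, {5,7}, {6}, {1} are disjoint, each induces a connected subgraph, and every pair is joined by at least one edge of G. Contracting each set to a single vertex therefore yields K_{4} as a minor, and since treewidth is minor-monotone, tw(G) ≥ tw(K_{4}) = 3. Combining the bounds, tw(G) = 3.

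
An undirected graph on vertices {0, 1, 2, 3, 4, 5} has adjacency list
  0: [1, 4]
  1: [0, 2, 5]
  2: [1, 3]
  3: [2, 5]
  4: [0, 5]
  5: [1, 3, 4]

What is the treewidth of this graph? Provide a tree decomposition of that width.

Every bag has size at most 3, so the width is 3 − 1 = 2 and tw(G) ≤ 2. The edges 0–4–5–1–0 form a cycle, so G is not a tree and its treewidth is at least 2. The upper and lower bounds meet at 2, so that is the treewidth.

Treewidth 2.
One optimal decomposition is:
Bags: B1 = {0, 1, 4}  B2 = {1, 4, 5}  B3 = {1, 2, 5}  B4 = {2, 3, 5}
Tree: B1–B2, B2–B3, B3–B4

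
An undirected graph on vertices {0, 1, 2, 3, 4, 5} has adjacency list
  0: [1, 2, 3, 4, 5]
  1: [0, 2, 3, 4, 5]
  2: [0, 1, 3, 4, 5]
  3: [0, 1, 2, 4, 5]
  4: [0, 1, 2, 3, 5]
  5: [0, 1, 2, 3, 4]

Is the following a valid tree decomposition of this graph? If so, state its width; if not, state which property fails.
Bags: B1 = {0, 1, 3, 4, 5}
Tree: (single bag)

A tree decomposition must satisfy three properties: every vertex lies in some bag; for every edge, both endpoints lie together in some bag; and for every vertex, the bags containing it form a connected subtree. Here vertex 2 appears in no bag, so the decomposition is invalid.

No — vertex 2 appears in no bag.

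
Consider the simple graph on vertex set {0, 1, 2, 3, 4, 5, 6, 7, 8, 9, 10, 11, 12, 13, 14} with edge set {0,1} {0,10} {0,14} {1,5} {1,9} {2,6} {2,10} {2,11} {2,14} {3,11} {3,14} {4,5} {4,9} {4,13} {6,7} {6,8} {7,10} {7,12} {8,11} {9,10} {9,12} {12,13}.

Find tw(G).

3

A width-3 tree decomposition is:
Bags: B1 = {1, 4, 5, 13}  B2 = {1, 4, 9, 13}  B3 = {1, 9, 12, 13}  B4 = {0, 1, 9, 12}  B5 = {0, 9, 10, 12}  B6 = {0, 7, 10, 12}  B7 = {0, 7, 10, 14}  B8 = {2, 7, 10, 14}  B9 = {2, 6, 7, 14}  B10 = {2, 3, 6, 14}  B11 = {2, 3, 6, 11}  B12 = {3, 6, 8, 11}
Tree: B1–B2, B2–B3, B3–B4, B4–B5, B5–B6, B6–B7, B7–B8, B8–B9, B9–B10, B10–B11, B11–B12
Every bag has size at most 4, so the width is 4 − 1 = 3 and tw(G) ≤ 3. For the lower bound: the 4 vertex sets {4,5,13}, {1}, {9}, {0,7,10,12} are disjoint, each induces a connected subgraph, and every pair is joined by at least one edge of G. Contracting each set to a single vertex therefore yields K_{4} as a minor, and since treewidth is minor-monotone, tw(G) ≥ tw(K_{4}) = 3. Hence tw(G) = 3 exactly.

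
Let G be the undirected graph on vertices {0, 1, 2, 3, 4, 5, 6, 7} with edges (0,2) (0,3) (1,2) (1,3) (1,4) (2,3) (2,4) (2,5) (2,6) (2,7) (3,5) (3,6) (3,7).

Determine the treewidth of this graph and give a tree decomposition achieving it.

Every bag has size at most 3, so the width is 3 − 1 = 2 and tw(G) ≤ 2. For the lower bound, the 3 vertices {0, 2, 3} are pairwise adjacent, and any tree decomposition puts a clique entirely inside one bag — forcing width ≥ 2. The upper and lower bounds meet at 2, so that is the treewidth.

Treewidth 2.
One optimal decomposition is:
Bags: B1 = {2, 3, 7}  B2 = {2, 3, 5}  B3 = {2, 3, 6}  B4 = {1, 2, 3}  B5 = {1, 2, 4}  B6 = {0, 2, 3}
Tree: B1–B2, B2–B3, B2–B4, B4–B5, B2–B6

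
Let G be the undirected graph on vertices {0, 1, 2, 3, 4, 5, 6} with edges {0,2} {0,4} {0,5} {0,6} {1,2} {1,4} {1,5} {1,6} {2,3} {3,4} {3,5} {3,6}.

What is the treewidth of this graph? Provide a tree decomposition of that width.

Each bag holds 4 vertices, so the decomposition has width 3, which upper-bounds the treewidth. For the lower bound: the 4 vertex sets {3,6}, {0,2}, {1}, {5} are disjoint, each induces a connected subgraph, and every pair is joined by at least one edge of G. Contracting each set to a single vertex therefore yields K_{4} as a minor, and since treewidth is minor-monotone, tw(G) ≥ tw(K_{4}) = 3. The upper and lower bounds meet at 3, so that is the treewidth.

Treewidth 3.
One optimal decomposition is:
Bags: B1 = {0, 1, 3, 6}  B2 = {0, 1, 2, 3}  B3 = {0, 1, 3, 5}  B4 = {0, 1, 3, 4}
Tree: B1–B2, B2–B3, B3–B4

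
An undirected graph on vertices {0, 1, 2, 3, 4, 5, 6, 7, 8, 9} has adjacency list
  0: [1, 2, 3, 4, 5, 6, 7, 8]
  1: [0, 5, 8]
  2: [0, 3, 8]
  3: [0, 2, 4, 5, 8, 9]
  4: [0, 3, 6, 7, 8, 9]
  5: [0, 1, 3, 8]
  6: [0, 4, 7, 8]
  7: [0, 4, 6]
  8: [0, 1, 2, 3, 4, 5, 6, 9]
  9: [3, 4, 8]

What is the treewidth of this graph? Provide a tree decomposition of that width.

Treewidth 3.
Bags: B1 = {0, 4, 6, 7}  B2 = {0, 4, 6, 8}  B3 = {0, 3, 4, 8}  B4 = {3, 4, 8, 9}  B5 = {0, 3, 5, 8}  B6 = {0, 2, 3, 8}  B7 = {0, 1, 5, 8}
Tree: B1–B2, B2–B3, B3–B4, B3–B5, B3–B6, B5–B7

Every bag has size at most 4, so the width is 4 − 1 = 3 and tw(G) ≤ 3. For the lower bound, the 4 vertices {0, 1, 5, 8} are pairwise adjacent, and any tree decomposition puts a clique entirely inside one bag — forcing width ≥ 3. Combining the bounds, tw(G) = 3.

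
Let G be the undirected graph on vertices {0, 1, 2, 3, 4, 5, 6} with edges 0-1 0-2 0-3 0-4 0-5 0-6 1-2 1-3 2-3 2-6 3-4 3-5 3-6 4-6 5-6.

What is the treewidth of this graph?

A width-3 tree decomposition is:
Bags: B1 = {0, 2, 3, 6}  B2 = {0, 1, 2, 3}  B3 = {0, 3, 5, 6}  B4 = {0, 3, 4, 6}
Tree: B1–B2, B1–B3, B3–B4
The largest bag has 4 vertices, giving width 3; this decomposition certifies tw(G) ≤ 3. Conversely, {0, 1, 2, 3} is a clique of size 4, and the vertices of any clique must share a bag in every tree decomposition; so some bag has ≥ 4 vertices and tw(G) ≥ 3. Hence tw(G) = 3 exactly.

3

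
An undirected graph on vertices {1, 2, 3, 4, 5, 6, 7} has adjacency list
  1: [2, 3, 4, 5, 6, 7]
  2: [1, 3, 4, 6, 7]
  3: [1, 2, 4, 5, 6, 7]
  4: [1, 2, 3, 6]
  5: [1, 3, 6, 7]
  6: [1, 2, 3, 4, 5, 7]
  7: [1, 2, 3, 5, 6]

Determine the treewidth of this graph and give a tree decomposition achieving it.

Treewidth 4.
Bags: B1 = {1, 2, 3, 6, 7}  B2 = {1, 3, 5, 6, 7}  B3 = {1, 2, 3, 4, 6}
Tree: B1–B2, B1–B3

Every bag has size at most 5, so the width is 5 − 1 = 4 and tw(G) ≤ 4. For the lower bound, the 5 vertices {1, 2, 3, 4, 6} are pairwise adjacent, and any tree decomposition puts a clique entirely inside one bag — forcing width ≥ 4. Combining the bounds, tw(G) = 4.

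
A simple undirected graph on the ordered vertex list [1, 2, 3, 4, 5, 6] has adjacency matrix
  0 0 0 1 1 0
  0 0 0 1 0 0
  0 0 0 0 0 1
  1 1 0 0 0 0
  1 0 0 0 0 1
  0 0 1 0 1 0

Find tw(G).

1

A width-1 tree decomposition is:
Bags: B1 = {3, 6}  B2 = {5, 6}  B3 = {1, 5}  B4 = {1, 4}  B5 = {2, 4}
Tree: B1–B2, B2–B3, B3–B4, B4–B5
Each bag holds 2 vertices, so the decomposition has width 1, which upper-bounds the treewidth. Any graph with an edge has treewidth ≥ 1, and G has the edge 3–6. Hence tw(G) = 1 exactly.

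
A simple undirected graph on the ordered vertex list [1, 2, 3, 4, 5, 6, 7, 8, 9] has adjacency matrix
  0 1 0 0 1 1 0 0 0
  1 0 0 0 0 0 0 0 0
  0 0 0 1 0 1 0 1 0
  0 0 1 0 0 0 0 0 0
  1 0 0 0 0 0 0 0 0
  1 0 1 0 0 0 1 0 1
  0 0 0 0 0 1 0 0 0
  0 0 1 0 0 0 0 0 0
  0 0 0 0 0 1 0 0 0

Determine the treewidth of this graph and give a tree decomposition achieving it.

Every bag has size at most 2, so the width is 2 − 1 = 1 and tw(G) ≤ 1. G has an edge, so its treewidth is at least 1. Combining the bounds, tw(G) = 1.

Treewidth 1.
Bags: B1 = {6, 7}  B2 = {3, 6}  B3 = {6, 9}  B4 = {3, 8}  B5 = {1, 6}  B6 = {3, 4}  B7 = {1, 5}  B8 = {1, 2}
Tree: B1–B2, B2–B3, B2–B4, B2–B5, B2–B6, B5–B7, B7–B8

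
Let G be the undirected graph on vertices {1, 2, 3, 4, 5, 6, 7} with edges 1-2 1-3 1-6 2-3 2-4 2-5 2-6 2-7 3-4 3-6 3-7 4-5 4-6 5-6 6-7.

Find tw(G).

A width-3 tree decomposition is:
Bags: B1 = {2, 3, 4, 6}  B2 = {2, 3, 6, 7}  B3 = {1, 2, 3, 6}  B4 = {2, 4, 5, 6}
Tree: B1–B2, B2–B3, B1–B4
Every bag has size at most 4, so the width is 4 − 1 = 3 and tw(G) ≤ 3. On the other hand G contains the 4-clique {1, 2, 3, 6}. A clique must lie in a single bag of any decomposition, so no decomposition can have width below 3. Therefore the treewidth is 3.

3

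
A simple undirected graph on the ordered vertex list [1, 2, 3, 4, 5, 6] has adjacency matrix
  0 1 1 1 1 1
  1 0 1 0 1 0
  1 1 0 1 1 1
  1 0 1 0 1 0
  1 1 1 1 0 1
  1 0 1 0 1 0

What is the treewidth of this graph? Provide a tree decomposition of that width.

Treewidth 3.
One such decomposition:
Bags: B1 = {1, 3, 5, 6}  B2 = {1, 3, 4, 5}  B3 = {1, 2, 3, 5}
Tree: B1–B2, B1–B3

The largest bag has 4 vertices, giving width 3; this decomposition certifies tw(G) ≤ 3. On the other hand G contains the 4-clique {1, 2, 3, 5}. A clique must lie in a single bag of any decomposition, so no decomposition can have width below 3. Combining the bounds, tw(G) = 3.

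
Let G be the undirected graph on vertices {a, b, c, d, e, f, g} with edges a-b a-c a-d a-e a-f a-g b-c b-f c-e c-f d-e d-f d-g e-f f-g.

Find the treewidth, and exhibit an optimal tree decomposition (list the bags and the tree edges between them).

The largest bag has 4 vertices, giving width 3; this decomposition certifies tw(G) ≤ 3. For the lower bound, the 4 vertices {a, d, f, g} are pairwise adjacent, and any tree decomposition puts a clique entirely inside one bag — forcing width ≥ 3. Combining the bounds, tw(G) = 3.

Treewidth 3.
One optimal decomposition is:
Bags: B1 = {a, d, e, f}  B2 = {a, d, f, g}  B3 = {a, c, e, f}  B4 = {a, b, c, f}
Tree: B1–B2, B1–B3, B3–B4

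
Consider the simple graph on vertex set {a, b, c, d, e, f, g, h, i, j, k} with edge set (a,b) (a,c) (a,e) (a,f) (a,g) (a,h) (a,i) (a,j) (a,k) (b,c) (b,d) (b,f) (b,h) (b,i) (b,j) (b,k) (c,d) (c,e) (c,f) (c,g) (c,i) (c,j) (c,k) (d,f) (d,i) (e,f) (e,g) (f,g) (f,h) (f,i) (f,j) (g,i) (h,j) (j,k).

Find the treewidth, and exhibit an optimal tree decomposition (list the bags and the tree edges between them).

The largest bag has 5 vertices, giving width 4; this decomposition certifies tw(G) ≤ 4. Conversely, {a, b, f, h, j} is a clique of size 5, and the vertices of any clique must share a bag in every tree decomposition; so some bag has ≥ 5 vertices and tw(G) ≥ 4. Hence tw(G) = 4 exactly.

Treewidth 4.
One optimal decomposition is:
Bags: B1 = {a, c, f, g, i}  B2 = {a, b, c, f, i}  B3 = {b, c, d, f, i}  B4 = {a, b, c, f, j}  B5 = {a, c, e, f, g}  B6 = {a, b, f, h, j}  B7 = {a, b, c, j, k}
Tree: B1–B2, B2–B3, B2–B4, B1–B5, B4–B6, B4–B7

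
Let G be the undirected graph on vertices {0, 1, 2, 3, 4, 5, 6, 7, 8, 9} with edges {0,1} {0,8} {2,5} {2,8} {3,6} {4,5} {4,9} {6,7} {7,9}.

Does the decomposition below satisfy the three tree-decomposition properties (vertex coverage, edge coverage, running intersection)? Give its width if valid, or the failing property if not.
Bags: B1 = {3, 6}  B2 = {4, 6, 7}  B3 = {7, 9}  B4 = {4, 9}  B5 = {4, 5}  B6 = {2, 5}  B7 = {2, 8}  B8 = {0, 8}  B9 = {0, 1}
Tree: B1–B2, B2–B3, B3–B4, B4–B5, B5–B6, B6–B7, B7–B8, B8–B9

No — bags containing vertex 4 are not connected in the tree.

A tree decomposition must satisfy three properties: every vertex lies in some bag; for every edge, both endpoints lie together in some bag; and for every vertex, the bags containing it form a connected subtree. Here bags containing vertex 4 are not connected in the tree, so the decomposition is invalid.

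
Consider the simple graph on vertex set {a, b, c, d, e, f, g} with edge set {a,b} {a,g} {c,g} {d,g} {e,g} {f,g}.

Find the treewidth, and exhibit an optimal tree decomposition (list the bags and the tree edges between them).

Each bag holds 2 vertices, so the decomposition has width 1, which upper-bounds the treewidth. Any graph with an edge has treewidth ≥ 1, and G has the edge a–g. The upper and lower bounds meet at 1, so that is the treewidth.

Treewidth 1.
Bags: B1 = {a, g}  B2 = {e, g}  B3 = {c, g}  B4 = {a, b}  B5 = {d, g}  B6 = {f, g}
Tree: B1–B2, B2–B3, B1–B4, B1–B5, B5–B6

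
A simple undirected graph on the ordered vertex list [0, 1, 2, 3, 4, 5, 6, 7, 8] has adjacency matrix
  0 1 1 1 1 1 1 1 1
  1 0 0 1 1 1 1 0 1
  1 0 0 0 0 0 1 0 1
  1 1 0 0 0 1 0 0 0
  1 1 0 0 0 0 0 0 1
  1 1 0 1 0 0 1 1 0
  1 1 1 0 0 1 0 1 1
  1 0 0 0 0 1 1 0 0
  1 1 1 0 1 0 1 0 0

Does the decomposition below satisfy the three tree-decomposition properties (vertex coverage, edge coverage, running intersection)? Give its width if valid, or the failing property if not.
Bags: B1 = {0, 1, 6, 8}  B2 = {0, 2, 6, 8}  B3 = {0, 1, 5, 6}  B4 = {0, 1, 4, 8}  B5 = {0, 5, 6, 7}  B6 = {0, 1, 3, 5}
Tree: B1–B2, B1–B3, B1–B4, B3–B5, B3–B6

Yes; width 3.

Vertex coverage: the bags together contain {0, 1, 2, 3, 4, 5, 6, 7, 8}, the full vertex set. Edge coverage: each edge of G has both endpoints in at least one bag. Running intersection: for every vertex, the bags containing it form a connected subtree. All three properties hold, so this is a valid tree decomposition of width max|bag| − 1 = 3, and hence tw(G) ≤ 3.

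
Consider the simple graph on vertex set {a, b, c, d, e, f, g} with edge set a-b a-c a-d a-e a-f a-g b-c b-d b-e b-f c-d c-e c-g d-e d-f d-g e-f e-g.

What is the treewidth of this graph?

A width-4 tree decomposition is:
Bags: B1 = {a, b, d, e, f}  B2 = {a, b, c, d, e}  B3 = {a, c, d, e, g}
Tree: B1–B2, B2–B3
The largest bag has 5 vertices, giving width 4; this decomposition certifies tw(G) ≤ 4. Conversely, {a, c, d, e, g} is a clique of size 5, and the vertices of any clique must share a bag in every tree decomposition; so some bag has ≥ 5 vertices and tw(G) ≥ 4. Therefore the treewidth is 4.

4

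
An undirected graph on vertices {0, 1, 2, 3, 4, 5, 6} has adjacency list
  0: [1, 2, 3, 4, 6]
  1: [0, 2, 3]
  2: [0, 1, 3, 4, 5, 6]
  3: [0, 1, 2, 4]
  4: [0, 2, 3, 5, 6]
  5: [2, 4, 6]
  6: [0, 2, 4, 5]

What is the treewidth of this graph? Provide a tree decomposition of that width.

The largest bag has 4 vertices, giving width 3; this decomposition certifies tw(G) ≤ 3. On the other hand G contains the 4-clique {0, 1, 2, 3}. A clique must lie in a single bag of any decomposition, so no decomposition can have width below 3. Combining the bounds, tw(G) = 3.

Treewidth 3.
One such decomposition:
Bags: B1 = {0, 2, 4, 6}  B2 = {0, 2, 3, 4}  B3 = {0, 1, 2, 3}  B4 = {2, 4, 5, 6}
Tree: B1–B2, B2–B3, B1–B4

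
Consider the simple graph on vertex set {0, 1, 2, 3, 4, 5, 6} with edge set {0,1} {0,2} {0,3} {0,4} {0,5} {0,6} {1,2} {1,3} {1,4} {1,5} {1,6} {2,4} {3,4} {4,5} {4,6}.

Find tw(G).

A width-3 tree decomposition is:
Bags: B1 = {0, 1, 4, 6}  B2 = {0, 1, 4, 5}  B3 = {0, 1, 2, 4}  B4 = {0, 1, 3, 4}
Tree: B1–B2, B1–B3, B2–B4
Every bag has size at most 4, so the width is 4 − 1 = 3 and tw(G) ≤ 3. On the other hand G contains the 4-clique {0, 1, 2, 4}. A clique must lie in a single bag of any decomposition, so no decomposition can have width below 3. Combining the bounds, tw(G) = 3.

3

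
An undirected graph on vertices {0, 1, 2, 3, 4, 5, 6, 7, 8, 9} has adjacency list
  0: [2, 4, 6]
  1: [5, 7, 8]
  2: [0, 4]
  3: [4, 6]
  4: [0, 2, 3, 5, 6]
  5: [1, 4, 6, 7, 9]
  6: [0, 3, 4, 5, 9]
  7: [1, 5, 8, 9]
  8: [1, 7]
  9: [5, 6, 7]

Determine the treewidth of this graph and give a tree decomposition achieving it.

Every bag has size at most 3, so the width is 3 − 1 = 2 and tw(G) ≤ 2. Conversely, {1, 7, 8} is a clique of size 3, and the vertices of any clique must share a bag in every tree decomposition; so some bag has ≥ 3 vertices and tw(G) ≥ 2. Hence tw(G) = 2 exactly.

Treewidth 2.
One optimal decomposition is:
Bags: B1 = {4, 5, 6}  B2 = {5, 6, 9}  B3 = {0, 4, 6}  B4 = {5, 7, 9}  B5 = {3, 4, 6}  B6 = {1, 5, 7}  B7 = {1, 7, 8}  B8 = {0, 2, 4}
Tree: B1–B2, B1–B3, B2–B4, B1–B5, B4–B6, B6–B7, B3–B8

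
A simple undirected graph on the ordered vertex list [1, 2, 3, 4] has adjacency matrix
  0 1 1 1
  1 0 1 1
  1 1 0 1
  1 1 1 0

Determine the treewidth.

3

A width-3 tree decomposition is:
Bags: B1 = {1, 2, 3, 4}
Tree: (single bag)
A single bag containing all 4 vertices is trivially a valid decomposition of width 3. On the other hand G contains the 4-clique {1, 2, 3, 4}. A clique must lie in a single bag of any decomposition, so no decomposition can have width below 3. Therefore the treewidth is 3.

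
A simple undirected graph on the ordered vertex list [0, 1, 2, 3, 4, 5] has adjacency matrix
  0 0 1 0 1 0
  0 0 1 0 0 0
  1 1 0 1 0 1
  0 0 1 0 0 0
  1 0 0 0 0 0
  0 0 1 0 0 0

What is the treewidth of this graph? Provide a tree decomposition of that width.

Treewidth 1.
One such decomposition:
Bags: B1 = {2, 5}  B2 = {0, 2}  B3 = {2, 3}  B4 = {0, 4}  B5 = {1, 2}
Tree: B1–B2, B2–B3, B2–B4, B3–B5

The largest bag has 2 vertices, giving width 1; this decomposition certifies tw(G) ≤ 1. G has an edge, so its treewidth is at least 1. The upper and lower bounds meet at 1, so that is the treewidth.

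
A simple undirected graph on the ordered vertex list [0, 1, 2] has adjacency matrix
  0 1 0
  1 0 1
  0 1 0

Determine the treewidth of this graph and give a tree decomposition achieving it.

The largest bag has 2 vertices, giving width 1; this decomposition certifies tw(G) ≤ 1. Any graph with an edge has treewidth ≥ 1, and G has the edge 2–1. Therefore the treewidth is 1.

Treewidth 1.
One such decomposition:
Bags: B1 = {1, 2}  B2 = {0, 1}
Tree: B1–B2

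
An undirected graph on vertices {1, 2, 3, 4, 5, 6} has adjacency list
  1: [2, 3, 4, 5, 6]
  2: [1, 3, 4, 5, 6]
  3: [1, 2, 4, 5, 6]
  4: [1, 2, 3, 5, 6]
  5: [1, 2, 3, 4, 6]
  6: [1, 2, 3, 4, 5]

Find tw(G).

A width-5 tree decomposition is:
Bags: B1 = {1, 2, 3, 4, 5, 6}
Tree: (single bag)
A single bag containing all 6 vertices is trivially a valid decomposition of width 5. On the other hand G contains the 6-clique {1, 2, 3, 4, 5, 6}. A clique must lie in a single bag of any decomposition, so no decomposition can have width below 5. Combining the bounds, tw(G) = 5.

5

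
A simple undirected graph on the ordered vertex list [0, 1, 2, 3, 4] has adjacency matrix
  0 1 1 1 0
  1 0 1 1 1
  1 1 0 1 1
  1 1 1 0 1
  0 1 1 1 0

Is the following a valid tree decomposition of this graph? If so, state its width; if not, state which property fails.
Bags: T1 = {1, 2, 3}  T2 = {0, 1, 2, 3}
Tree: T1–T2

No — vertex 4 appears in no bag.

A tree decomposition must satisfy three properties: every vertex lies in some bag; for every edge, both endpoints lie together in some bag; and for every vertex, the bags containing it form a connected subtree. Here vertex 4 appears in no bag, so the decomposition is invalid.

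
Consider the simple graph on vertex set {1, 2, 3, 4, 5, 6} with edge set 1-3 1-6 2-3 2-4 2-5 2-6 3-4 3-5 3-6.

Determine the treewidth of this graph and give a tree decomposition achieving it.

The largest bag has 3 vertices, giving width 2; this decomposition certifies tw(G) ≤ 2. On the other hand G contains the 3-clique {1, 3, 6}. A clique must lie in a single bag of any decomposition, so no decomposition can have width below 2. Hence tw(G) = 2 exactly.

Treewidth 2.
One optimal decomposition is:
Bags: B1 = {2, 3, 5}  B2 = {2, 3, 6}  B3 = {2, 3, 4}  B4 = {1, 3, 6}
Tree: B1–B2, B1–B3, B2–B4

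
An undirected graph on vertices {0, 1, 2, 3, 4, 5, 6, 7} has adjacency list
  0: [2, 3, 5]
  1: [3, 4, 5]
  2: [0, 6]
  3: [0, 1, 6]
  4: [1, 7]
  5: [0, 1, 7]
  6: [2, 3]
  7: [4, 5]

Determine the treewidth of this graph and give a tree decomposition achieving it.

Treewidth 2.
Bags: B1 = {1, 4, 7}  B2 = {1, 5, 7}  B3 = {1, 3, 5}  B4 = {0, 3, 5}  B5 = {0, 3, 6}  B6 = {0, 2, 6}
Tree: B1–B2, B2–B3, B3–B4, B4–B5, B5–B6

Each bag holds 3 vertices, so the decomposition has width 2, which upper-bounds the treewidth. Since 4–7–5–1–4 is a cycle in G, G is not acyclic. Forests are exactly the graphs of treewidth ≤ 1, so tw(G) ≥ 2. The upper and lower bounds meet at 2, so that is the treewidth.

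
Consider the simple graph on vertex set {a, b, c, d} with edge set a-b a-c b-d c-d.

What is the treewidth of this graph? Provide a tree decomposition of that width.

Treewidth 2.
One such decomposition:
Bags: B1 = {a, c, d}  B2 = {a, b, d}
Tree: B1–B2

The largest bag has 3 vertices, giving width 2; this decomposition certifies tw(G) ≤ 2. Since d–c–a–b–d is a cycle in G, G is not acyclic. Forests are exactly the graphs of treewidth ≤ 1, so tw(G) ≥ 2. Hence tw(G) = 2 exactly.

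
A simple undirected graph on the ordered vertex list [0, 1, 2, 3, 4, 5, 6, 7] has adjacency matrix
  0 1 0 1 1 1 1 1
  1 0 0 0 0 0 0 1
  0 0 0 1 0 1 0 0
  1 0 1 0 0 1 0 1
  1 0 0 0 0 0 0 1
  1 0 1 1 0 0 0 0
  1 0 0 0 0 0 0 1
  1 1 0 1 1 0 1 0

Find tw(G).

2

A width-2 tree decomposition is:
Bags: B1 = {0, 3, 7}  B2 = {0, 1, 7}  B3 = {0, 3, 5}  B4 = {0, 6, 7}  B5 = {2, 3, 5}  B6 = {0, 4, 7}
Tree: B1–B2, B1–B3, B2–B4, B3–B5, B1–B6
Each bag holds 3 vertices, so the decomposition has width 2, which upper-bounds the treewidth. On the other hand G contains the 3-clique {0, 3, 5}. A clique must lie in a single bag of any decomposition, so no decomposition can have width below 2. Hence tw(G) = 2 exactly.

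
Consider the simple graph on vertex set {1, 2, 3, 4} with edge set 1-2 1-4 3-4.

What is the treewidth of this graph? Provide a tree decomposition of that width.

Each bag holds 2 vertices, so the decomposition has width 1, which upper-bounds the treewidth. Any graph with an edge has treewidth ≥ 1, and G has the edge 1–4. Hence tw(G) = 1 exactly.

Treewidth 1.
One such decomposition:
Bags: B1 = {1, 4}  B2 = {3, 4}  B3 = {1, 2}
Tree: B1–B2, B1–B3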